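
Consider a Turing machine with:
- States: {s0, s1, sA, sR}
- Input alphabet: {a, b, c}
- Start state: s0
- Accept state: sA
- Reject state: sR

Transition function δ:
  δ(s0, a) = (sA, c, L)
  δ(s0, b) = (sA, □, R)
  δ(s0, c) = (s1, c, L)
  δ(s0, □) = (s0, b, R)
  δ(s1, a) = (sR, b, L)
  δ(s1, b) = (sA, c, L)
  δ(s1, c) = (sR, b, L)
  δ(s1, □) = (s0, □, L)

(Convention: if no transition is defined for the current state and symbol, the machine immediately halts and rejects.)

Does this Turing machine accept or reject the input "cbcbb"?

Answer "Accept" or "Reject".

Execution trace:
Initial: [s0]cbcbb
Step 1: δ(s0, c) = (s1, c, L) → [s1]□cbcbb
Step 2: δ(s1, □) = (s0, □, L) → [s0]□□cbcbb
Step 3: δ(s0, □) = (s0, b, R) → b[s0]□cbcbb
Step 4: δ(s0, □) = (s0, b, R) → bb[s0]cbcbb
Step 5: δ(s0, c) = (s1, c, L) → b[s1]bcbcbb
Step 6: δ(s1, b) = (sA, c, L) → [sA]bccbcbb

The machine reaches the accept state sA and halts.

Answer: Accept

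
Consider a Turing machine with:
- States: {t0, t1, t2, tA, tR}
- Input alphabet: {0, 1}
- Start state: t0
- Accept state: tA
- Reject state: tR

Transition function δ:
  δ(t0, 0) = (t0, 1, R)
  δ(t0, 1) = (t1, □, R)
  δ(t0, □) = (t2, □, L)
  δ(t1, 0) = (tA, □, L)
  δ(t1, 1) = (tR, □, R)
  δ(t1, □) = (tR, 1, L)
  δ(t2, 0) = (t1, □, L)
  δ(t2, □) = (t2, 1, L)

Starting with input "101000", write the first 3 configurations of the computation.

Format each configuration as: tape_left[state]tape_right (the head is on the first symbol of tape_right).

Transitions applied:
Step 1: δ(t0, 1) = (t1, □, R)
Step 2: δ(t1, 0) = (tA, □, L)

The first 3 configurations are:
[t0]101000 ⊢ □[t1]01000 ⊢ [tA]□□1000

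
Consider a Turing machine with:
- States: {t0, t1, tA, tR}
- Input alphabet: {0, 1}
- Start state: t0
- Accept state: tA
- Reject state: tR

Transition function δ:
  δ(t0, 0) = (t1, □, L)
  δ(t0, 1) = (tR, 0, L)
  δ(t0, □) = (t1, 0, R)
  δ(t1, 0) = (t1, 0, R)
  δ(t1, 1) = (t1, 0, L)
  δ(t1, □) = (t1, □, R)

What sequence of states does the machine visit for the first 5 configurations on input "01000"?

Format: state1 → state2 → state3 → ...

Execution trace:
Initial: [t0]01000
Step 1: δ(t0, 0) = (t1, □, L) → [t1]□□1000
Step 2: δ(t1, □) = (t1, □, R) → □[t1]□1000
Step 3: δ(t1, □) = (t1, □, R) → □□[t1]1000
Step 4: δ(t1, 1) = (t1, 0, L) → □[t1]□0000

State sequence: t0 → t1 → t1 → t1 → t1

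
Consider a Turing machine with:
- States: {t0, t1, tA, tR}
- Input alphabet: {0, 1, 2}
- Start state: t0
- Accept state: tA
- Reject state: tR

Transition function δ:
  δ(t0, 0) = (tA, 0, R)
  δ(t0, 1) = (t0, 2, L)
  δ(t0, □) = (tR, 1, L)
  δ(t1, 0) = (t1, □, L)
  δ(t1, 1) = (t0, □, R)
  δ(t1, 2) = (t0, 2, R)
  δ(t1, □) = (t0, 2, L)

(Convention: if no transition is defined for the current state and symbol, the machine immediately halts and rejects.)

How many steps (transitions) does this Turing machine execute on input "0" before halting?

Execution trace:
Initial: [t0]0
Step 1: δ(t0, 0) = (tA, 0, R) → 0[tA]□

The machine reaches the accept state tA and halts.

The machine executed 1 step before halting.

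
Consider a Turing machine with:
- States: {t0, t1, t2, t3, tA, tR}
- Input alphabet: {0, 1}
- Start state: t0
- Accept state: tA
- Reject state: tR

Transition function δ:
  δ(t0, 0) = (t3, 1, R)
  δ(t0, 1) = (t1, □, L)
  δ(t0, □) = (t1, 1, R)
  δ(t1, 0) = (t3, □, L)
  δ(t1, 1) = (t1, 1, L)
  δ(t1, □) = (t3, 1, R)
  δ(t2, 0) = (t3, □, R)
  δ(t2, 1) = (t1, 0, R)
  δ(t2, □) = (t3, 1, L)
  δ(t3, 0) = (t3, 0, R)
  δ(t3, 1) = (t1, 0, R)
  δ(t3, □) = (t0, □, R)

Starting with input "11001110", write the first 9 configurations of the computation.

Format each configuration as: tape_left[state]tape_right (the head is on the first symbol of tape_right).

Transitions applied:
Step 1: δ(t0, 1) = (t1, □, L)
Step 2: δ(t1, □) = (t3, 1, R)
Step 3: δ(t3, □) = (t0, □, R)
Step 4: δ(t0, 1) = (t1, □, L)
Step 5: δ(t1, □) = (t3, 1, R)
Step 6: δ(t3, □) = (t0, □, R)
Step 7: δ(t0, 0) = (t3, 1, R)
Step 8: δ(t3, 0) = (t3, 0, R)

The first 9 configurations are:
[t0]11001110 ⊢ [t1]□□1001110 ⊢ 1[t3]□1001110 ⊢ 1□[t0]1001110 ⊢ 1[t1]□□001110 ⊢ 11[t3]□001110 ⊢ 11□[t0]001110 ⊢ 11□1[t3]01110 ⊢ 11□10[t3]1110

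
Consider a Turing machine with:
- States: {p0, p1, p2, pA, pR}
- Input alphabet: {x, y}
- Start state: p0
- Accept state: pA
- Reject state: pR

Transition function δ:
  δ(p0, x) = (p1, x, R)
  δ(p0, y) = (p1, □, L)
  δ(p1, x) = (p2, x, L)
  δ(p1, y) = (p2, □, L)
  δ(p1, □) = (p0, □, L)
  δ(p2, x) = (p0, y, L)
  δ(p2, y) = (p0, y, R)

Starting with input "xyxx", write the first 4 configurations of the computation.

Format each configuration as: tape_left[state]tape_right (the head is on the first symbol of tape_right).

Transitions applied:
Step 1: δ(p0, x) = (p1, x, R)
Step 2: δ(p1, y) = (p2, □, L)
Step 3: δ(p2, x) = (p0, y, L)

The first 4 configurations are:
[p0]xyxx ⊢ x[p1]yxx ⊢ [p2]x□xx ⊢ [p0]□y□xx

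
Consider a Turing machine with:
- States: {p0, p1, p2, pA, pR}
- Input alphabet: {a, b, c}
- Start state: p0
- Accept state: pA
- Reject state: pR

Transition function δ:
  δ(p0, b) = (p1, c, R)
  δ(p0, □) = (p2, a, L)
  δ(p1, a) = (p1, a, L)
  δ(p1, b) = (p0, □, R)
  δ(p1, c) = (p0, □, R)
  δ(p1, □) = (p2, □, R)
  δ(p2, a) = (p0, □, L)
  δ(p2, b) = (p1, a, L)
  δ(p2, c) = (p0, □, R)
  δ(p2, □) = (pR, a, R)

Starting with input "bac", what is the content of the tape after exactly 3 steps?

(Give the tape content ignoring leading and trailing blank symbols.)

Execution trace:
Initial: [p0]bac
Step 1: δ(p0, b) = (p1, c, R) → c[p1]ac
Step 2: δ(p1, a) = (p1, a, L) → [p1]cac
Step 3: δ(p1, c) = (p0, □, R) → □[p0]ac

No transition is defined for δ(p0, a). By convention the machine halts and rejects.

After 3 steps, the tape (ignoring leading/trailing blanks) is: ac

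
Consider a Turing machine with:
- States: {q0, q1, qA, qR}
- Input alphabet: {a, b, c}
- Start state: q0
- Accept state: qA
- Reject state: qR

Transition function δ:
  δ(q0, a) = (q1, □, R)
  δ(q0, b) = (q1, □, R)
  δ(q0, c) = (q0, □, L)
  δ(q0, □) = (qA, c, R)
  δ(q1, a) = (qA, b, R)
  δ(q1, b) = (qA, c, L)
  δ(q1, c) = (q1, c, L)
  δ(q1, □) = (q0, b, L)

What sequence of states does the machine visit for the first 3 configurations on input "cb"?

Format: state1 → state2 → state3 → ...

Execution trace:
Initial: [q0]cb
Step 1: δ(q0, c) = (q0, □, L) → [q0]□□b
Step 2: δ(q0, □) = (qA, c, R) → c[qA]□b

The machine reaches the accept state qA and halts.

State sequence: q0 → q0 → qA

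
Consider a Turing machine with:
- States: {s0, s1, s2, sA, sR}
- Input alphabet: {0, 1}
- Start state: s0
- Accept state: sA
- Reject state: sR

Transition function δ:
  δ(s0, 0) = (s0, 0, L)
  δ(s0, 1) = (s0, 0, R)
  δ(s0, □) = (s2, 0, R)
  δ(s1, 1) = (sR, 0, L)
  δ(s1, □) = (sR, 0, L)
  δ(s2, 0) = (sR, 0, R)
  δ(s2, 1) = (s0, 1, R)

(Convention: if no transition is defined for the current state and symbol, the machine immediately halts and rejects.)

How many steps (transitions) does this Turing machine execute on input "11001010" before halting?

Execution trace:
Initial: [s0]11001010
Step 1: δ(s0, 1) = (s0, 0, R) → 0[s0]1001010
Step 2: δ(s0, 1) = (s0, 0, R) → 00[s0]001010
Step 3: δ(s0, 0) = (s0, 0, L) → 0[s0]0001010
Step 4: δ(s0, 0) = (s0, 0, L) → [s0]00001010
Step 5: δ(s0, 0) = (s0, 0, L) → [s0]□00001010
Step 6: δ(s0, □) = (s2, 0, R) → 0[s2]00001010
Step 7: δ(s2, 0) = (sR, 0, R) → 00[sR]0001010

The machine reaches the reject state sR and halts.

The machine executed 7 steps before halting.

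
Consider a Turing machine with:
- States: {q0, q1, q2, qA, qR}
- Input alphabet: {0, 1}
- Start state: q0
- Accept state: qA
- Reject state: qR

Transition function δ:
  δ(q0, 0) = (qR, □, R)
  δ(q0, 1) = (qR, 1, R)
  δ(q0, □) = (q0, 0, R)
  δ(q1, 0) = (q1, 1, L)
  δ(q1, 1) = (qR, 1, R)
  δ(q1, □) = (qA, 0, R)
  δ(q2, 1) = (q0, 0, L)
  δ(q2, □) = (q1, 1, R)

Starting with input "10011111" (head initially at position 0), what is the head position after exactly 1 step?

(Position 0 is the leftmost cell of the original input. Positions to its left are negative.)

Execution trace (head position shown):
Step 0: [q0]10011111  (head at position 0)
Step 1: move right → 1[qR]0011111  (head at position 1)

After 1 step, the head is at position 1.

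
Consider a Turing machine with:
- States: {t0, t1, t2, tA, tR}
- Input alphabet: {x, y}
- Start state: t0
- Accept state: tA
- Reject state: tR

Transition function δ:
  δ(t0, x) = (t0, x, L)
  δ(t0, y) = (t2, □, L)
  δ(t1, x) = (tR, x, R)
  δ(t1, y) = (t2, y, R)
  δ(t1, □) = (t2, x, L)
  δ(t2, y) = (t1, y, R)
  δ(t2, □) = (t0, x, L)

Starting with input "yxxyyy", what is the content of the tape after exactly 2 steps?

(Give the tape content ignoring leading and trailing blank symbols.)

Execution trace:
Initial: [t0]yxxyyy
Step 1: δ(t0, y) = (t2, □, L) → [t2]□□xxyyy
Step 2: δ(t2, □) = (t0, x, L) → [t0]□x□xxyyy

No transition is defined for δ(t0, □). By convention the machine halts and rejects.

After 2 steps, the tape (ignoring leading/trailing blanks) is: x□xxyyy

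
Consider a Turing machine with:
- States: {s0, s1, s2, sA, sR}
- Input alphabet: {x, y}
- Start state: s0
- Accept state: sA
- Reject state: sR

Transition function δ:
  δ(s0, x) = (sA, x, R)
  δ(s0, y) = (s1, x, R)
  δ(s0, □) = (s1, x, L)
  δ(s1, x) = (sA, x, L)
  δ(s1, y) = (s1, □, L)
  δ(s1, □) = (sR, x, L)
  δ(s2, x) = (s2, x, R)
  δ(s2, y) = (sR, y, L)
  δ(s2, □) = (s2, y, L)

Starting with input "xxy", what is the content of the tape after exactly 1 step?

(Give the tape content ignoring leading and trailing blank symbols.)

Execution trace:
Initial: [s0]xxy
Step 1: δ(s0, x) = (sA, x, R) → x[sA]xy

The machine reaches the accept state sA and halts.

After 1 step, the tape (ignoring leading/trailing blanks) is: xxy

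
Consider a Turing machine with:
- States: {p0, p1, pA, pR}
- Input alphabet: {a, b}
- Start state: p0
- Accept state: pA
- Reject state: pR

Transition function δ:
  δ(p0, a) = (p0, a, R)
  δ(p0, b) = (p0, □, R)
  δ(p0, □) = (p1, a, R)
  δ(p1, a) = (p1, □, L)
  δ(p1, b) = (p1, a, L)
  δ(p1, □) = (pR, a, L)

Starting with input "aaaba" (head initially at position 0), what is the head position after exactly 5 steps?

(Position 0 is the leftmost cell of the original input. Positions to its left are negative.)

Execution trace (head position shown):
Step 0: [p0]aaaba  (head at position 0)
Step 1: move right → a[p0]aaba  (head at position 1)
Step 2: move right → aa[p0]aba  (head at position 2)
Step 3: move right → aaa[p0]ba  (head at position 3)
Step 4: move right → aaa□[p0]a  (head at position 4)
Step 5: move right → aaa□a[p0]□  (head at position 5)

After 5 steps, the head is at position 5.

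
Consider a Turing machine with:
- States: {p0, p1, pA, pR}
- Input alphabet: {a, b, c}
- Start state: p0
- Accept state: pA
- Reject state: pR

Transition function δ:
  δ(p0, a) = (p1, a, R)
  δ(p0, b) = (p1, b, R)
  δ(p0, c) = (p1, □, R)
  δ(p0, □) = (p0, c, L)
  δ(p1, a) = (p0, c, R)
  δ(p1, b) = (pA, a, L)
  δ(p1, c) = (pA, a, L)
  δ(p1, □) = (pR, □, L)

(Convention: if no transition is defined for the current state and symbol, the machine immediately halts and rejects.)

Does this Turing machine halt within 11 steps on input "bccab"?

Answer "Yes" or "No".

Execution trace:
Initial: [p0]bccab
Step 1: δ(p0, b) = (p1, b, R) → b[p1]ccab
Step 2: δ(p1, c) = (pA, a, L) → [pA]bacab

The machine reaches the accept state pA and halts.
The machine halted after 2 steps (within the 11-step bound).

Answer: Yes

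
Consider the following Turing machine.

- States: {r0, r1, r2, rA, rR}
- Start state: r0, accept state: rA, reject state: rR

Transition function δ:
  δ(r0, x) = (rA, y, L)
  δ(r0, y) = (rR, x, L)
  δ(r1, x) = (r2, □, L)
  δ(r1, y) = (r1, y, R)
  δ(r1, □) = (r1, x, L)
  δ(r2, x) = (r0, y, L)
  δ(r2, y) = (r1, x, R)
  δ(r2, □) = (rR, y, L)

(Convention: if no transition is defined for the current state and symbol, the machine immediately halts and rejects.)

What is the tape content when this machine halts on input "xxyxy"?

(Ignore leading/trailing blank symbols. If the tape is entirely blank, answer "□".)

Execution trace:
Initial: [r0]xxyxy
Step 1: δ(r0, x) = (rA, y, L) → [rA]□yxyxy

The machine reaches the accept state rA and halts.

Final tape (ignoring leading/trailing blanks): yxyxy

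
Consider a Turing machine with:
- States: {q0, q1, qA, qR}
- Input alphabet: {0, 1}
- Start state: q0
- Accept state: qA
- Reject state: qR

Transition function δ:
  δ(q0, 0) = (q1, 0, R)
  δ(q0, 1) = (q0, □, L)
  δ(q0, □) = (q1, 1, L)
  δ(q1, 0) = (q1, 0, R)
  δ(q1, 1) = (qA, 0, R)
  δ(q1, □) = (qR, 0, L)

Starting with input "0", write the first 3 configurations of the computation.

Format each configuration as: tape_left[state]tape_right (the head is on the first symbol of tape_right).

Transitions applied:
Step 1: δ(q0, 0) = (q1, 0, R)
Step 2: δ(q1, □) = (qR, 0, L)

The first 3 configurations are:
[q0]0 ⊢ 0[q1]□ ⊢ [qR]00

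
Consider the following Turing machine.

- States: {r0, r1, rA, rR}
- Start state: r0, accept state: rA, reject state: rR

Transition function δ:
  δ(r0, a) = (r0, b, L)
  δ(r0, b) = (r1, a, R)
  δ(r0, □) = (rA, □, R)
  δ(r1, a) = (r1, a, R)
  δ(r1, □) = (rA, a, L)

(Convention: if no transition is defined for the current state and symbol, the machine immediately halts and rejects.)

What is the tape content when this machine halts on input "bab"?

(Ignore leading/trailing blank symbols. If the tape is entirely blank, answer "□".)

Execution trace:
Initial: [r0]bab
Step 1: δ(r0, b) = (r1, a, R) → a[r1]ab
Step 2: δ(r1, a) = (r1, a, R) → aa[r1]b

No transition is defined for δ(r1, b). By convention the machine halts and rejects.

Final tape (ignoring leading/trailing blanks): aab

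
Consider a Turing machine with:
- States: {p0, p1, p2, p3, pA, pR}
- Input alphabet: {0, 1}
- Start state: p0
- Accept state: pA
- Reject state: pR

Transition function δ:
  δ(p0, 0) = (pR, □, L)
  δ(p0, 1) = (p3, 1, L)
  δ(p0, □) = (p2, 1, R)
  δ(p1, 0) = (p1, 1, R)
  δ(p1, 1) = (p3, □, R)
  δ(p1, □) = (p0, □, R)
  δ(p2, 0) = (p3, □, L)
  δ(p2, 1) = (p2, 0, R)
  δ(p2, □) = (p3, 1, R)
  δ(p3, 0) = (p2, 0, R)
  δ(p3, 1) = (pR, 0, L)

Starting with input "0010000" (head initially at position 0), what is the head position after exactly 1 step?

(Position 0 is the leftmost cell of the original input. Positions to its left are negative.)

Execution trace (head position shown):
Step 0: [p0]0010000  (head at position 0)
Step 1: move left → [pR]□□010000  (head at position -1)

After 1 step, the head is at position -1.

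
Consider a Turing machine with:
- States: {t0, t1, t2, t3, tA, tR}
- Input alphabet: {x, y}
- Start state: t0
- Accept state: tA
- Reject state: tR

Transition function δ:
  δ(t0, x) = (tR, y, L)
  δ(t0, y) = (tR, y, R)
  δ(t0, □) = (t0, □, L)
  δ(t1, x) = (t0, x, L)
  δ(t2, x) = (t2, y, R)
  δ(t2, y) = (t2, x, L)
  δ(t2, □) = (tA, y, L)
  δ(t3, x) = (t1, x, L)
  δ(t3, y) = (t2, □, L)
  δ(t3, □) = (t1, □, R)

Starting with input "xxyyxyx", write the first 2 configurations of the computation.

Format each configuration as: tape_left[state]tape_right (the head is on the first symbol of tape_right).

Transitions applied:
Step 1: δ(t0, x) = (tR, y, L)

The first 2 configurations are:
[t0]xxyyxyx ⊢ [tR]□yxyyxyx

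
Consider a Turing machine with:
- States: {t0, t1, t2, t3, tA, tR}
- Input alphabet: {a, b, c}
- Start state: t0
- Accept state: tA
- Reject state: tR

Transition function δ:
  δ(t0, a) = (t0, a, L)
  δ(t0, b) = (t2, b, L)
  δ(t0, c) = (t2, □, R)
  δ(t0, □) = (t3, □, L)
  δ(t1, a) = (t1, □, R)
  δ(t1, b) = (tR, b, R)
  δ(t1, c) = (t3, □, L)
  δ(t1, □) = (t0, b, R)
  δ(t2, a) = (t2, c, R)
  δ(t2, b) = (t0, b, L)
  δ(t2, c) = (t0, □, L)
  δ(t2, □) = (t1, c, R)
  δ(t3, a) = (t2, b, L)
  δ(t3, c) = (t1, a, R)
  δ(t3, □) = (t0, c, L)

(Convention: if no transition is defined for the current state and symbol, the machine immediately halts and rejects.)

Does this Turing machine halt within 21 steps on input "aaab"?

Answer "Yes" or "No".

Execution trace:
Initial: [t0]aaab
Step 1: δ(t0, a) = (t0, a, L) → [t0]□aaab
Step 2: δ(t0, □) = (t3, □, L) → [t3]□□aaab
Step 3: δ(t3, □) = (t0, c, L) → [t0]□c□aaab
Step 4: δ(t0, □) = (t3, □, L) → [t3]□□c□aaab
Step 5: δ(t3, □) = (t0, c, L) → [t0]□c□c□aaab
Step 6: δ(t0, □) = (t3, □, L) → [t3]□□c□c□aaab
Step 7: δ(t3, □) = (t0, c, L) → [t0]□c□c□c□aaab
Step 8: δ(t0, □) = (t3, □, L) → [t3]□□c□c□c□aaab
Step 9: δ(t3, □) = (t0, c, L) → [t0]□c□c□c□c□aaab
Step 10: δ(t0, □) = (t3, □, L) → [t3]□□c□c□c□c□aaab
Step 11: δ(t3, □) = (t0, c, L) → [t0]□c□c□c□c□c□aaab
Step 12: δ(t0, □) = (t3, □, L) → [t3]□□c□c□c□c□c□aaab
Step 13: δ(t3, □) = (t0, c, L) → [t0]□c□c□c□c□c□c□aaab
Step 14: δ(t0, □) = (t3, □, L) → [t3]□□c□c□c□c□c□c□aaab
Step 15: δ(t3, □) = (t0, c, L) → [t0]□c□c□c□c□c□c□c□aaab
Step 16: δ(t0, □) = (t3, □, L) → [t3]□□c□c□c□c□c□c□c□aaab
Step 17: δ(t3, □) = (t0, c, L) → [t0]□c□c□c□c□c□c□c□c□aaab
Step 18: δ(t0, □) = (t3, □, L) → [t3]□□c□c□c□c□c□c□c□c□aaab
Step 19: δ(t3, □) = (t0, c, L) → [t0]□c□c□c□c□c□c□c□c□c□aaab
Step 20: δ(t0, □) = (t3, □, L) → [t3]□□c□c□c□c□c□c□c□c□c□aaab
Step 21: δ(t3, □) = (t0, c, L) → [t0]□c□c□c□c□c□c□c□c□c□c□aaab

The machine has not reached a halting state after 21 steps.
The machine did not halt within the 21-step bound.

Answer: No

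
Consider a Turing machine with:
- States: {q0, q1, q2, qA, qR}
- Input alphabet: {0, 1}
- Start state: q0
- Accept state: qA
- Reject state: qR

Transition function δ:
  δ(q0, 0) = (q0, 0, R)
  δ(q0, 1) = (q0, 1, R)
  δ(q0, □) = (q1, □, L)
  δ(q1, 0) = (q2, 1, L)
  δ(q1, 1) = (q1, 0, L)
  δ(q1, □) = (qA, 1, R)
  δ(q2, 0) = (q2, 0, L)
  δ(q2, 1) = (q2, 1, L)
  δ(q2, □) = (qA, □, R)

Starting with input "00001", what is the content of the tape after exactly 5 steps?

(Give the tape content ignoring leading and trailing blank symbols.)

Execution trace:
Initial: [q0]00001
Step 1: δ(q0, 0) = (q0, 0, R) → 0[q0]0001
Step 2: δ(q0, 0) = (q0, 0, R) → 00[q0]001
Step 3: δ(q0, 0) = (q0, 0, R) → 000[q0]01
Step 4: δ(q0, 0) = (q0, 0, R) → 0000[q0]1
Step 5: δ(q0, 1) = (q0, 1, R) → 00001[q0]□

After 5 steps, the tape (ignoring leading/trailing blanks) is: 00001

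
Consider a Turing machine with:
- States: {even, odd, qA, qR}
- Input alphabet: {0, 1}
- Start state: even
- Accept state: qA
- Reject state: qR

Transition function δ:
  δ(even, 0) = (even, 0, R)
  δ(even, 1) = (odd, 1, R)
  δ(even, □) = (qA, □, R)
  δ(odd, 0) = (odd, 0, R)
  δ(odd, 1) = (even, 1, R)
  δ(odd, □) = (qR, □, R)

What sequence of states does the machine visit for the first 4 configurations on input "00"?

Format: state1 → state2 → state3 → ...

Execution trace:
Initial: [even]00
Step 1: δ(even, 0) = (even, 0, R) → 0[even]0
Step 2: δ(even, 0) = (even, 0, R) → 00[even]□
Step 3: δ(even, □) = (qA, □, R) → 00□[qA]□

The machine reaches the accept state qA and halts.

State sequence: even → even → even → qA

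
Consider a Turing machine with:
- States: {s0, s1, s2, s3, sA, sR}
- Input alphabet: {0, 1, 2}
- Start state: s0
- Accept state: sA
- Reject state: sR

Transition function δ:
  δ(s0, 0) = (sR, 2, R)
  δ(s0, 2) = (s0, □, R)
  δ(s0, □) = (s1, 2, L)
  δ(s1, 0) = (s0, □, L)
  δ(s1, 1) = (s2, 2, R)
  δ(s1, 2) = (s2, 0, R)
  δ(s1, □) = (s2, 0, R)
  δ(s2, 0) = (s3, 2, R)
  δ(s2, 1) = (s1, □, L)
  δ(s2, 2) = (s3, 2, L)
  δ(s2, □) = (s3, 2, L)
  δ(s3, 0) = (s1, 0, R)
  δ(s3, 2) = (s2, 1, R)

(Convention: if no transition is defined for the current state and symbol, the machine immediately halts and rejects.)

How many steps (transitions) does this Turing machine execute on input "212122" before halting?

Execution trace:
Initial: [s0]212122
Step 1: δ(s0, 2) = (s0, □, R) → □[s0]12122

No transition is defined for δ(s0, 1). By convention the machine halts and rejects.

The machine executed 1 step before halting.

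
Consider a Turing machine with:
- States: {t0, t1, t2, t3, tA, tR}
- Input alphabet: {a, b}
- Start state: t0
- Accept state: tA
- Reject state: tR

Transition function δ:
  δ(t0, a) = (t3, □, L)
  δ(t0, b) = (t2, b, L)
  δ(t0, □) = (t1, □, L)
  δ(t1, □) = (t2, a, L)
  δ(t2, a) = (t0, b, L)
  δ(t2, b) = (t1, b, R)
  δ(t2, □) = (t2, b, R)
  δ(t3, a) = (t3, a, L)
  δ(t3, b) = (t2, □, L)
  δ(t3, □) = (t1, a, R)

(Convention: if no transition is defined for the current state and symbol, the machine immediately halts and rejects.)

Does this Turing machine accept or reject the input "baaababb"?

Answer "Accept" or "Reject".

Execution trace:
Initial: [t0]baaababb
Step 1: δ(t0, b) = (t2, b, L) → [t2]□baaababb
Step 2: δ(t2, □) = (t2, b, R) → b[t2]baaababb
Step 3: δ(t2, b) = (t1, b, R) → bb[t1]aaababb

No transition is defined for δ(t1, a). By convention the machine halts and rejects.

Answer: Reject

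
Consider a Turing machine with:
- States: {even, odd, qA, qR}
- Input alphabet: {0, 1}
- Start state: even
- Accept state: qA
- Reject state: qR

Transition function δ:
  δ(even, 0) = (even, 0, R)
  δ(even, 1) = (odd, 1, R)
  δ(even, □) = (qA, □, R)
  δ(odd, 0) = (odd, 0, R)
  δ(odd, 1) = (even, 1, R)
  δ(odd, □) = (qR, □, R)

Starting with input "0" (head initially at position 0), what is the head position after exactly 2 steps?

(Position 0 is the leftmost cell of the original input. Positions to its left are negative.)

Execution trace (head position shown):
Step 0: [even]0  (head at position 0)
Step 1: move right → 0[even]□  (head at position 1)
Step 2: move right → 0□[qA]□  (head at position 2)

After 2 steps, the head is at position 2.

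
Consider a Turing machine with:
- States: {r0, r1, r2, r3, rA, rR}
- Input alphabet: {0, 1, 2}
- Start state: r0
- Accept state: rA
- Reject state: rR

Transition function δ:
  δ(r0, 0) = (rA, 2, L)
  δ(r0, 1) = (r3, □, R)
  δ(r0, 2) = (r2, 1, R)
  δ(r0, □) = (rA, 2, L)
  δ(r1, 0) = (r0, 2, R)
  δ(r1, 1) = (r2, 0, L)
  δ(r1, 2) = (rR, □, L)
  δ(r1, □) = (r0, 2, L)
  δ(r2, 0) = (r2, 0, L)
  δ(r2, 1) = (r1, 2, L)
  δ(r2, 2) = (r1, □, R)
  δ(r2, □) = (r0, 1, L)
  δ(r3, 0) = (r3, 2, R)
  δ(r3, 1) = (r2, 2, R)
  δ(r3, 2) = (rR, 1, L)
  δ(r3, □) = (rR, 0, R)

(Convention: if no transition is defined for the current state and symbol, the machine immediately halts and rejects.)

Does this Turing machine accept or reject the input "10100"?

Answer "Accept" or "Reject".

Execution trace:
Initial: [r0]10100
Step 1: δ(r0, 1) = (r3, □, R) → □[r3]0100
Step 2: δ(r3, 0) = (r3, 2, R) → □2[r3]100
Step 3: δ(r3, 1) = (r2, 2, R) → □22[r2]00
Step 4: δ(r2, 0) = (r2, 0, L) → □2[r2]200
Step 5: δ(r2, 2) = (r1, □, R) → □2□[r1]00
Step 6: δ(r1, 0) = (r0, 2, R) → □2□2[r0]0
Step 7: δ(r0, 0) = (rA, 2, L) → □2□[rA]22

The machine reaches the accept state rA and halts.

Answer: Accept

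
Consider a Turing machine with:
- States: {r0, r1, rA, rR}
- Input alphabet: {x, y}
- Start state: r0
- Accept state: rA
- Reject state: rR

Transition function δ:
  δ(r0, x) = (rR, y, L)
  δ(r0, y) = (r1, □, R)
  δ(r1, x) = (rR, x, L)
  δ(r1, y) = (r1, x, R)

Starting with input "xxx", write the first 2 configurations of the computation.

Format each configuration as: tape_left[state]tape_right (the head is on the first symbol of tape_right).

Transitions applied:
Step 1: δ(r0, x) = (rR, y, L)

The first 2 configurations are:
[r0]xxx ⊢ [rR]□yxx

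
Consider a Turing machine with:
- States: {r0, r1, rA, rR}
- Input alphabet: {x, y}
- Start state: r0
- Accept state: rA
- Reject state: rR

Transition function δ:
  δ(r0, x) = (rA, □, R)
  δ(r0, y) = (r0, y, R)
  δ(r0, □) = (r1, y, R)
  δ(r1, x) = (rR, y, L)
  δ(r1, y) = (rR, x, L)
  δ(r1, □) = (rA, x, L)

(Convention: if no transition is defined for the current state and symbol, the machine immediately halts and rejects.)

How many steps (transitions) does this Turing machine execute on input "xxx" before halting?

Execution trace:
Initial: [r0]xxx
Step 1: δ(r0, x) = (rA, □, R) → □[rA]xx

The machine reaches the accept state rA and halts.

The machine executed 1 step before halting.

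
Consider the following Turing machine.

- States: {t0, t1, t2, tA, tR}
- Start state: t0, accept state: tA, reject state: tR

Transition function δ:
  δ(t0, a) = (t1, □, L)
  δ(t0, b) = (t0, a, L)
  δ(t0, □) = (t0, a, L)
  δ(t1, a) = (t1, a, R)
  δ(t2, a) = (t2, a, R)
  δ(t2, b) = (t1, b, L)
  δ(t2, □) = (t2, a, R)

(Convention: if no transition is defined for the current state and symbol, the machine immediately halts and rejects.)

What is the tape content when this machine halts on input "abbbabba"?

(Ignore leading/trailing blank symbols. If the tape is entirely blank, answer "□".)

Execution trace:
Initial: [t0]abbbabba
Step 1: δ(t0, a) = (t1, □, L) → [t1]□□bbbabba

No transition is defined for δ(t1, □). By convention the machine halts and rejects.

Final tape (ignoring leading/trailing blanks): bbbabba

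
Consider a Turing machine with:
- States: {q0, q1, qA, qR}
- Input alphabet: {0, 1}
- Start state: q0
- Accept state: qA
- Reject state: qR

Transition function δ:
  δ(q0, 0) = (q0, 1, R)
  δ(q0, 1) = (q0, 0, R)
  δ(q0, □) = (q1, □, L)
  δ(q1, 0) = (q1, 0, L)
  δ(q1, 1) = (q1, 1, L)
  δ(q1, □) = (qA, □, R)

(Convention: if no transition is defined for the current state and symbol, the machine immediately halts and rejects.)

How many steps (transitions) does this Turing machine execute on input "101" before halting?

Execution trace:
Initial: [q0]101
Step 1: δ(q0, 1) = (q0, 0, R) → 0[q0]01
Step 2: δ(q0, 0) = (q0, 1, R) → 01[q0]1
Step 3: δ(q0, 1) = (q0, 0, R) → 010[q0]□
Step 4: δ(q0, □) = (q1, □, L) → 01[q1]0□
Step 5: δ(q1, 0) = (q1, 0, L) → 0[q1]10□
Step 6: δ(q1, 1) = (q1, 1, L) → [q1]010□
Step 7: δ(q1, 0) = (q1, 0, L) → [q1]□010□
Step 8: δ(q1, □) = (qA, □, R) → □[qA]010□

The machine reaches the accept state qA and halts.

The machine executed 8 steps before halting.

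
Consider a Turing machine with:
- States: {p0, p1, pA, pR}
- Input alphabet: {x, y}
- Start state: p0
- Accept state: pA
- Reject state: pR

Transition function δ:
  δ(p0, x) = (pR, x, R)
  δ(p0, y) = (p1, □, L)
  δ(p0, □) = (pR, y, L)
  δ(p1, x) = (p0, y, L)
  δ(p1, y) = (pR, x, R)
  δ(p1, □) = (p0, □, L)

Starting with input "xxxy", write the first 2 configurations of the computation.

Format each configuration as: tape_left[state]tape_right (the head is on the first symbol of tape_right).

Transitions applied:
Step 1: δ(p0, x) = (pR, x, R)

The first 2 configurations are:
[p0]xxxy ⊢ x[pR]xxy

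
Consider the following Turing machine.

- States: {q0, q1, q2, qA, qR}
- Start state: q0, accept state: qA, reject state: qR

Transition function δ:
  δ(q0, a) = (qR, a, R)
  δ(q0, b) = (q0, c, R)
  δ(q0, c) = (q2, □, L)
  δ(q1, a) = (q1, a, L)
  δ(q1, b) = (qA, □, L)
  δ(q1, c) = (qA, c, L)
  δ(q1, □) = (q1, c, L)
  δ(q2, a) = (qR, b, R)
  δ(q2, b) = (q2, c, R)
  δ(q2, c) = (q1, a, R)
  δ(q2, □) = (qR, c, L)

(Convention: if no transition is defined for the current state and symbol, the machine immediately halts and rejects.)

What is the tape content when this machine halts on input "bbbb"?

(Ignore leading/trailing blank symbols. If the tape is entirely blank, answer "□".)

Execution trace:
Initial: [q0]bbbb
Step 1: δ(q0, b) = (q0, c, R) → c[q0]bbb
Step 2: δ(q0, b) = (q0, c, R) → cc[q0]bb
Step 3: δ(q0, b) = (q0, c, R) → ccc[q0]b
Step 4: δ(q0, b) = (q0, c, R) → cccc[q0]□

No transition is defined for δ(q0, □). By convention the machine halts and rejects.

Final tape (ignoring leading/trailing blanks): cccc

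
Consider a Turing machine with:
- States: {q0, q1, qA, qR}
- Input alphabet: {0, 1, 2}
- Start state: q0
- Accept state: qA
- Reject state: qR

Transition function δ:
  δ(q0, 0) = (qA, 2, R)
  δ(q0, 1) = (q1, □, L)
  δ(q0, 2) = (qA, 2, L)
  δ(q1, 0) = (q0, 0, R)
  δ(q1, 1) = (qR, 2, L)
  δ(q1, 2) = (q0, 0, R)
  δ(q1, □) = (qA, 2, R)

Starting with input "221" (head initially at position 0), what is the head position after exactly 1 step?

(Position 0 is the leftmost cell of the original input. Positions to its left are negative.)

Execution trace (head position shown):
Step 0: [q0]221  (head at position 0)
Step 1: move left → [qA]□221  (head at position -1)

After 1 step, the head is at position -1.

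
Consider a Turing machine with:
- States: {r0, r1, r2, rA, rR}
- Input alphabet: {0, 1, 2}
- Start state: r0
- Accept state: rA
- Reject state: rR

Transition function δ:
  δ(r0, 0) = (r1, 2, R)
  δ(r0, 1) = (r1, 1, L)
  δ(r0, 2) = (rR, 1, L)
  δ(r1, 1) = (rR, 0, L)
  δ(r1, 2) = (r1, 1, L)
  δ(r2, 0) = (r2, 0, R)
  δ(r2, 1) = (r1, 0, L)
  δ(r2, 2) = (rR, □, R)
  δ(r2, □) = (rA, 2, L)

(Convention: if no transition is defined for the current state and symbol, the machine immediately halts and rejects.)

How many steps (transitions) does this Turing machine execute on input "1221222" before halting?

Execution trace:
Initial: [r0]1221222
Step 1: δ(r0, 1) = (r1, 1, L) → [r1]□1221222

No transition is defined for δ(r1, □). By convention the machine halts and rejects.

The machine executed 1 step before halting.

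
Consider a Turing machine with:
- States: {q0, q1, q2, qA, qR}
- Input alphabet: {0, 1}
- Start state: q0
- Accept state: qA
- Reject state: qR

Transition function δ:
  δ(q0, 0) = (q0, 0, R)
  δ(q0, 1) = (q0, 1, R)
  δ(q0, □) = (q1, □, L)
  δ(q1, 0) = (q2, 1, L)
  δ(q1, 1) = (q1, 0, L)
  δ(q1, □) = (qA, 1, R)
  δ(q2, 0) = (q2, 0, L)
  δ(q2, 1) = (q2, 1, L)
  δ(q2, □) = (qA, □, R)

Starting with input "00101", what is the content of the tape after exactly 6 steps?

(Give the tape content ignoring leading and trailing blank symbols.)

Execution trace:
Initial: [q0]00101
Step 1: δ(q0, 0) = (q0, 0, R) → 0[q0]0101
Step 2: δ(q0, 0) = (q0, 0, R) → 00[q0]101
Step 3: δ(q0, 1) = (q0, 1, R) → 001[q0]01
Step 4: δ(q0, 0) = (q0, 0, R) → 0010[q0]1
Step 5: δ(q0, 1) = (q0, 1, R) → 00101[q0]□
Step 6: δ(q0, □) = (q1, □, L) → 0010[q1]1□

After 6 steps, the tape (ignoring leading/trailing blanks) is: 00101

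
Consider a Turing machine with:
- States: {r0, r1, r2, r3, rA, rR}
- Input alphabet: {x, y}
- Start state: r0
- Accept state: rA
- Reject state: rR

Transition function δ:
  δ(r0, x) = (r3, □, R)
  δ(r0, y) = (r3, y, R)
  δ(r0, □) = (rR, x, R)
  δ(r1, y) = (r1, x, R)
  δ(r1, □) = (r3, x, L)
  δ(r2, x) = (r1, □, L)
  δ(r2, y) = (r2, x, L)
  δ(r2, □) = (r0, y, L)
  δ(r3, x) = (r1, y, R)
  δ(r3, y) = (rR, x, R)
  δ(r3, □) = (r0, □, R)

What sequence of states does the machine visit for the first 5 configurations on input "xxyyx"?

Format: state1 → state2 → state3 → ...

Execution trace:
Initial: [r0]xxyyx
Step 1: δ(r0, x) = (r3, □, R) → □[r3]xyyx
Step 2: δ(r3, x) = (r1, y, R) → □y[r1]yyx
Step 3: δ(r1, y) = (r1, x, R) → □yx[r1]yx
Step 4: δ(r1, y) = (r1, x, R) → □yxx[r1]x

No transition is defined for δ(r1, x). By convention the machine halts and rejects.

State sequence: r0 → r3 → r1 → r1 → r1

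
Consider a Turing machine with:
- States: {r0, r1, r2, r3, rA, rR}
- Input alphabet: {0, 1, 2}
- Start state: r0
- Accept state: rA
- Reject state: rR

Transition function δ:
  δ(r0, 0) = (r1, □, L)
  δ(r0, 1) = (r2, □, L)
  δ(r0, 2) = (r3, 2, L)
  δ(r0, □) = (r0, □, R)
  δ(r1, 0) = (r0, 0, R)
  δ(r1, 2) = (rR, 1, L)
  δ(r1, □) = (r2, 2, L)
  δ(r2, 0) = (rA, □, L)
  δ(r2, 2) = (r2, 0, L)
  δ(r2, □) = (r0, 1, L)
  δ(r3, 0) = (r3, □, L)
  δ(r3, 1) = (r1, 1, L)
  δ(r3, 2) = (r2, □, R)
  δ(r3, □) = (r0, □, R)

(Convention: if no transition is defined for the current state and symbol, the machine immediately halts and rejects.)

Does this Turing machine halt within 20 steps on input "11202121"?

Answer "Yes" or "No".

Execution trace:
Initial: [r0]11202121
Step 1: δ(r0, 1) = (r2, □, L) → [r2]□□1202121
Step 2: δ(r2, □) = (r0, 1, L) → [r0]□1□1202121
Step 3: δ(r0, □) = (r0, □, R) → □[r0]1□1202121
Step 4: δ(r0, 1) = (r2, □, L) → [r2]□□□1202121
Step 5: δ(r2, □) = (r0, 1, L) → [r0]□1□□1202121
Step 6: δ(r0, □) = (r0, □, R) → □[r0]1□□1202121
Step 7: δ(r0, 1) = (r2, □, L) → [r2]□□□□1202121
Step 8: δ(r2, □) = (r0, 1, L) → [r0]□1□□□1202121
Step 9: δ(r0, □) = (r0, □, R) → □[r0]1□□□1202121
Step 10: δ(r0, 1) = (r2, □, L) → [r2]□□□□□1202121
Step 11: δ(r2, □) = (r0, 1, L) → [r0]□1□□□□1202121
Step 12: δ(r0, □) = (r0, □, R) → □[r0]1□□□□1202121
Step 13: δ(r0, 1) = (r2, □, L) → [r2]□□□□□□1202121
Step 14: δ(r2, □) = (r0, 1, L) → [r0]□1□□□□□1202121
Step 15: δ(r0, □) = (r0, □, R) → □[r0]1□□□□□1202121
Step 16: δ(r0, 1) = (r2, □, L) → [r2]□□□□□□□1202121
Step 17: δ(r2, □) = (r0, 1, L) → [r0]□1□□□□□□1202121
Step 18: δ(r0, □) = (r0, □, R) → □[r0]1□□□□□□1202121
Step 19: δ(r0, 1) = (r2, □, L) → [r2]□□□□□□□□1202121
Step 20: δ(r2, □) = (r0, 1, L) → [r0]□1□□□□□□□1202121

The machine has not reached a halting state after 20 steps.
The machine did not halt within the 20-step bound.

Answer: No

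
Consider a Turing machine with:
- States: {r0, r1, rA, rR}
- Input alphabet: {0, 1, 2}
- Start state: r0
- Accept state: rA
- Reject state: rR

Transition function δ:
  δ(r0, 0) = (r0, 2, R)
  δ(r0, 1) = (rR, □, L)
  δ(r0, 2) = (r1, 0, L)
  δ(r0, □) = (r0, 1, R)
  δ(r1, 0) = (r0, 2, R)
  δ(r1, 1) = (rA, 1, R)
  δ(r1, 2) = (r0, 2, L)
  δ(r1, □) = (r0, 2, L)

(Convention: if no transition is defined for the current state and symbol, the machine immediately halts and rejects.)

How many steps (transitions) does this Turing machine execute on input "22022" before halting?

Execution trace:
Initial: [r0]22022
Step 1: δ(r0, 2) = (r1, 0, L) → [r1]□02022
Step 2: δ(r1, □) = (r0, 2, L) → [r0]□202022
Step 3: δ(r0, □) = (r0, 1, R) → 1[r0]202022
Step 4: δ(r0, 2) = (r1, 0, L) → [r1]1002022
Step 5: δ(r1, 1) = (rA, 1, R) → 1[rA]002022

The machine reaches the accept state rA and halts.

The machine executed 5 steps before halting.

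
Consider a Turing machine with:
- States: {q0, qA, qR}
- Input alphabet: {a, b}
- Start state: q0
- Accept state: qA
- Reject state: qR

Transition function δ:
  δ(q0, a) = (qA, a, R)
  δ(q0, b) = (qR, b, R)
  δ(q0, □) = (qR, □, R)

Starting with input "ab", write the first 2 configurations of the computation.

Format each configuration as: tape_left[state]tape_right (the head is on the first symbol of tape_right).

Transitions applied:
Step 1: δ(q0, a) = (qA, a, R)

The first 2 configurations are:
[q0]ab ⊢ a[qA]b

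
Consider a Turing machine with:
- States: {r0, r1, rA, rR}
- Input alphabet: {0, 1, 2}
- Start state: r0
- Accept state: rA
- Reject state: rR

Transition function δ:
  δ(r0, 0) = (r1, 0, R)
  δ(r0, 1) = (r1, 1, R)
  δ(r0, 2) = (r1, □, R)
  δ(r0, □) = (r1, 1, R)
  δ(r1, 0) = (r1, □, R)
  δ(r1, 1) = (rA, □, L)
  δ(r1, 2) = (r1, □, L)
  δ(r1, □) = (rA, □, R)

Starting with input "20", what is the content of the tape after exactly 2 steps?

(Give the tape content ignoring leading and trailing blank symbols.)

Execution trace:
Initial: [r0]20
Step 1: δ(r0, 2) = (r1, □, R) → □[r1]0
Step 2: δ(r1, 0) = (r1, □, R) → □□[r1]□

After 2 steps, the tape (ignoring leading/trailing blanks) is: □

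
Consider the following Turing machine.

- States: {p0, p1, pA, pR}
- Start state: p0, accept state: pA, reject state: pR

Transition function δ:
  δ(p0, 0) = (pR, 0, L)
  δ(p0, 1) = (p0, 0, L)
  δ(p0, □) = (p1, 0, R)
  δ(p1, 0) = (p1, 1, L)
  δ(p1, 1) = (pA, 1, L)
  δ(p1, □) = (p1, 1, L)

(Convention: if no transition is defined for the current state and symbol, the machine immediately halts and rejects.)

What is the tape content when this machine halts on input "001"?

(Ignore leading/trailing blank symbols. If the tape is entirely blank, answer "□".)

Execution trace:
Initial: [p0]001
Step 1: δ(p0, 0) = (pR, 0, L) → [pR]□001

The machine reaches the reject state pR and halts.

Final tape (ignoring leading/trailing blanks): 001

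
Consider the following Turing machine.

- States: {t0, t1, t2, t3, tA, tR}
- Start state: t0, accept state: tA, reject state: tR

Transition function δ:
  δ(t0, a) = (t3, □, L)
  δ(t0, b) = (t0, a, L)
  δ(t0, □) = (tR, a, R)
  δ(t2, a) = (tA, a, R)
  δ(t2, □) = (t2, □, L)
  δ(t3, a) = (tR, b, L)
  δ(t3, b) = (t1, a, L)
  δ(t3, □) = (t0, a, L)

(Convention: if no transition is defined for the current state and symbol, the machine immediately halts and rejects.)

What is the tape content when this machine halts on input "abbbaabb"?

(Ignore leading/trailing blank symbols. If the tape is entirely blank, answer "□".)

Execution trace:
Initial: [t0]abbbaabb
Step 1: δ(t0, a) = (t3, □, L) → [t3]□□bbbaabb
Step 2: δ(t3, □) = (t0, a, L) → [t0]□a□bbbaabb
Step 3: δ(t0, □) = (tR, a, R) → a[tR]a□bbbaabb

The machine reaches the reject state tR and halts.

Final tape (ignoring leading/trailing blanks): aa□bbbaabb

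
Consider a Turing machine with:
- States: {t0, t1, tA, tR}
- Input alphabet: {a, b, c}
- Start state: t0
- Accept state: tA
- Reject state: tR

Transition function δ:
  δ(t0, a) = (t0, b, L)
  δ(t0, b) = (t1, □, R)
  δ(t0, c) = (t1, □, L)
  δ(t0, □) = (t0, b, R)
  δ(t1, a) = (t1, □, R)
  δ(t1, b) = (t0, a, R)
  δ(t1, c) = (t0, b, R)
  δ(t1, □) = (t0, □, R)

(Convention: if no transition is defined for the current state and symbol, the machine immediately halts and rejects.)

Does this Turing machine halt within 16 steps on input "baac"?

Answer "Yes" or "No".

Execution trace:
Initial: [t0]baac
Step 1: δ(t0, b) = (t1, □, R) → □[t1]aac
Step 2: δ(t1, a) = (t1, □, R) → □□[t1]ac
Step 3: δ(t1, a) = (t1, □, R) → □□□[t1]c
Step 4: δ(t1, c) = (t0, b, R) → □□□b[t0]□
Step 5: δ(t0, □) = (t0, b, R) → □□□bb[t0]□
Step 6: δ(t0, □) = (t0, b, R) → □□□bbb[t0]□
Step 7: δ(t0, □) = (t0, b, R) → □□□bbbb[t0]□
Step 8: δ(t0, □) = (t0, b, R) → □□□bbbbb[t0]□
Step 9: δ(t0, □) = (t0, b, R) → □□□bbbbbb[t0]□
Step 10: δ(t0, □) = (t0, b, R) → □□□bbbbbbb[t0]□
Step 11: δ(t0, □) = (t0, b, R) → □□□bbbbbbbb[t0]□
Step 12: δ(t0, □) = (t0, b, R) → □□□bbbbbbbbb[t0]□
Step 13: δ(t0, □) = (t0, b, R) → □□□bbbbbbbbbb[t0]□
Step 14: δ(t0, □) = (t0, b, R) → □□□bbbbbbbbbbb[t0]□
Step 15: δ(t0, □) = (t0, b, R) → □□□bbbbbbbbbbbb[t0]□
Step 16: δ(t0, □) = (t0, b, R) → □□□bbbbbbbbbbbbb[t0]□

The machine has not reached a halting state after 16 steps.
The machine did not halt within the 16-step bound.

Answer: No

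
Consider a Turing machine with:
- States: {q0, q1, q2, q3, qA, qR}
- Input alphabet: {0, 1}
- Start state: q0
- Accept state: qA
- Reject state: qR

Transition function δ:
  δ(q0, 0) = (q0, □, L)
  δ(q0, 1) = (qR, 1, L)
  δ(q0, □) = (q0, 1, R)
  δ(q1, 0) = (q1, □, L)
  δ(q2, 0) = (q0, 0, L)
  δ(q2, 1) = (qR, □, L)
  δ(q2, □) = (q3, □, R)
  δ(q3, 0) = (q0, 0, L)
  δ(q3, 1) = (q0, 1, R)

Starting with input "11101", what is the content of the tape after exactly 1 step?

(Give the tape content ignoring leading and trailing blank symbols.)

Execution trace:
Initial: [q0]11101
Step 1: δ(q0, 1) = (qR, 1, L) → [qR]□11101

The machine reaches the reject state qR and halts.

After 1 step, the tape (ignoring leading/trailing blanks) is: 11101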